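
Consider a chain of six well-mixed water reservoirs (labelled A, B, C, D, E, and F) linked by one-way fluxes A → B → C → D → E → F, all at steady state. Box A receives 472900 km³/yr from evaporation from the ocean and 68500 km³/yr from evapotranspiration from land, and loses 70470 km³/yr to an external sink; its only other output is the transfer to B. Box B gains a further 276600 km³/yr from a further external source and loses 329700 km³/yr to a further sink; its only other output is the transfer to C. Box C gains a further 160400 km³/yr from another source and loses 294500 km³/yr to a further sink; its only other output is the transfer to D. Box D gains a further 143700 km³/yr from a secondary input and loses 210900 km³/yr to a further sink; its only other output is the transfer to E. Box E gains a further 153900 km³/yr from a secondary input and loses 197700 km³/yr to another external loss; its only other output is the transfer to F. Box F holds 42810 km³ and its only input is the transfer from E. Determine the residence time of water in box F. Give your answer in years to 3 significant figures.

0.248 yr

Box A: F(A→B) = (472900 + 68500) − 70470 = 470930 km³/yr.
Box B: F(B→C) = (470930 + 276600) − 329700 = 417830 km³/yr.
Box C: F(C→D) = (417830 + 160400) − 294500 = 283730 km³/yr.
Box D: F(D→E) = (283730 + 143700) − 210900 = 216530 km³/yr.
Box E: F(E→F) = (216530 + 153900) − 197700 = 172730 km³/yr.
Box F throughput = its input = 172730 km³/yr; τ = 42810 / 172730 = 0.2478 yr.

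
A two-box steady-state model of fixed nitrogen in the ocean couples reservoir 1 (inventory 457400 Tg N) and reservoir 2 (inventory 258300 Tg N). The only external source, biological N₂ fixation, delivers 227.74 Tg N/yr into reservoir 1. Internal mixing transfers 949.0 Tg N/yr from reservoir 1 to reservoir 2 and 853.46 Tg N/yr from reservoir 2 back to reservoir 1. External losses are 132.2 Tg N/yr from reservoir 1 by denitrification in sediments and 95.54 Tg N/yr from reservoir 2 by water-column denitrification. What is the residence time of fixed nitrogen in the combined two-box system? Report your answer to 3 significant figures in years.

3140 yr

Residence time in the combined system uses the total inventory and the total *external* removal — internal exchanges between the two boxes cancel.
M_total = 457400 + 258300 = 715700 Tg N.
ΣF_external_out = 132.2 + 95.54 = 227.74 Tg N/yr.
τ = M_total / ΣF_ext = 715700 / 227.74 = 3143 yr.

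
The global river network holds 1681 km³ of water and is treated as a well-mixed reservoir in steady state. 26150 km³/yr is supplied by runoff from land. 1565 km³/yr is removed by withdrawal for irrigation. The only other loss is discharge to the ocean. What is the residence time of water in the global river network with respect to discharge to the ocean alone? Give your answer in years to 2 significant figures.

At steady state ΣF_in = ΣF_out.
ΣF_in = 26150 km³/yr.
Discharge to the ocean flux = ΣF_in − (1565) = 26150 − 1565 = 24580 km³/yr.
τ = M / F = 1681 / 24580 = 0.06838 yr.

0.068 yr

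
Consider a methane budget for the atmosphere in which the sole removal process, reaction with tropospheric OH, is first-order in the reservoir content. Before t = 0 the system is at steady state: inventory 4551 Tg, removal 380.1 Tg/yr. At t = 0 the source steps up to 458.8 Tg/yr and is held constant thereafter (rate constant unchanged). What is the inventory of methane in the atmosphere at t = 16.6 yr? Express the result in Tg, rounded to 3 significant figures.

The sink rate constant is k = F₀/M₀ = 380.1/4551 = 0.08352 yr⁻¹.
Solving dM/dt = F₁ − kM with M(0) = M₀ gives M(t) = F₁/k + (M₀ − F₁/k)·e^(−kt).
F₁/k = 458.8/0.08352 = 5493.3 Tg; kt = 0.08352 × 16.6 = 1.386, e^(−kt) = 0.2500.
M(16.6) = 5493.3 + (4551 − 5493.3) × 0.2500 = 5493.3 − 235.5 = 5257.7 Tg.

5260 Tg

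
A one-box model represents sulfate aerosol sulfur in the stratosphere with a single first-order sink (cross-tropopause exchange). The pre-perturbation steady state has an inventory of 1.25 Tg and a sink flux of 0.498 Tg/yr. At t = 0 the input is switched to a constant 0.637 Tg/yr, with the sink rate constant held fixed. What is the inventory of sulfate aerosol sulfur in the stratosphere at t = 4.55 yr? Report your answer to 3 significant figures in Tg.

The sink rate constant is k = F₀/M₀ = 0.498/1.25 = 0.3984 yr⁻¹.
Solving dM/dt = F₁ − kM with M(0) = M₀ gives M(t) = F₁/k + (M₀ − F₁/k)·e^(−kt).
F₁/k = 0.637/0.3984 = 1.5989 Tg; kt = 0.3984 × 4.55 = 1.813, e^(−kt) = 0.1632.
M(4.55) = 1.5989 + (1.25 − 1.5989) × 0.1632 = 1.5989 − 0.05694 = 1.5420 Tg.

1.54 Tg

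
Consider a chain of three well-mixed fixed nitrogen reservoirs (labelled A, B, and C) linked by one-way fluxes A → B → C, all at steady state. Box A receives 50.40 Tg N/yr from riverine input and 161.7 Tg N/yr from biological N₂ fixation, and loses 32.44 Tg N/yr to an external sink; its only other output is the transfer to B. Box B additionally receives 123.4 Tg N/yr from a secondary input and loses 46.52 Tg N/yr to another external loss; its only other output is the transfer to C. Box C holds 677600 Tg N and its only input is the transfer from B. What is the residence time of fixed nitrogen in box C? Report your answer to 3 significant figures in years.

Box A: F(A→B) = (50.40 + 161.7) − 32.44 = 179.66 Tg N/yr.
Box B: F(B→C) = (179.66 + 123.4) − 46.52 = 256.54 Tg N/yr.
Box C throughput = its input = 256.54 Tg N/yr; τ = 677600 / 256.54 = 2641 yr.

2640 yr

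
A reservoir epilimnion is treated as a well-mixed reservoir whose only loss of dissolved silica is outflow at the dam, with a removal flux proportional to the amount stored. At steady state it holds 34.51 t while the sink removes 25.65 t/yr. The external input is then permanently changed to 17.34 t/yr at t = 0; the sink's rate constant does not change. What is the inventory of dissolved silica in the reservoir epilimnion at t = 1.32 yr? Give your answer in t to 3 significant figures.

27.5 t

The sink rate constant is k = F₀/M₀ = 25.65/34.51 = 0.7433 yr⁻¹.
Solving dM/dt = F₁ − kM with M(0) = M₀ gives M(t) = F₁/k + (M₀ − F₁/k)·e^(−kt).
F₁/k = 17.34/0.7433 = 23.330 t; kt = 0.7433 × 1.32 = 0.9811, e^(−kt) = 0.3749.
M(1.32) = 23.330 + (34.51 − 23.330) × 0.3749 = 23.330 + 4.191 = 27.521 t.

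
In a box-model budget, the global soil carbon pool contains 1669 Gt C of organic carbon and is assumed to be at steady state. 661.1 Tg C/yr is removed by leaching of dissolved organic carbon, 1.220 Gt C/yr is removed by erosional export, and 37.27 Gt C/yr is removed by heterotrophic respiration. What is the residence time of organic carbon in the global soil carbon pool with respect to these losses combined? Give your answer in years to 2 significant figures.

43 yr

Convert the leaching of dissolved organic carbon flux: 661.1 Tg C/yr = 0.6611 Gt C/yr.
Total removal = 0.6611 + 1.220 + 37.27 = 39.151 Gt C/yr.
τ = M / ΣF_out = 1669 / 39.151 = 42.63 yr.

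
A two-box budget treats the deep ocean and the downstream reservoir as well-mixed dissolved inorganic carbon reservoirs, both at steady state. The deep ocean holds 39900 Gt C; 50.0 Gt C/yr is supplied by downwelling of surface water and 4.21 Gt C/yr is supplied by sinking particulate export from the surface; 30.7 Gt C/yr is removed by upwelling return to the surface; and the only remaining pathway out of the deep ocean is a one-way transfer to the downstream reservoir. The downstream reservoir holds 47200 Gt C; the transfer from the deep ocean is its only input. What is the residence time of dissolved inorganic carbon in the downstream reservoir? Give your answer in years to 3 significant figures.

Balance the deep ocean: ΣF_in = 50.0 + 4.21 = 54.210 Gt C/yr.
Transfer to the downstream reservoir = ΣF_in − (30.7) = 23.510 Gt C/yr.
At steady state the output of the downstream reservoir equals its input, 23.510 Gt C/yr.
τ = M / F = 47200 / 23.510 = 2008 yr.

2010 yr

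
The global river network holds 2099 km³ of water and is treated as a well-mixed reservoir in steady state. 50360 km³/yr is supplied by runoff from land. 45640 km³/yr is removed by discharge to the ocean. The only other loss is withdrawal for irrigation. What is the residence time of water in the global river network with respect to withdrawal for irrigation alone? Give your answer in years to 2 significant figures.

At steady state ΣF_in = ΣF_out.
ΣF_in = 50360 km³/yr.
Withdrawal for irrigation flux = ΣF_in − (45640) = 50360 − 45640 = 4720 km³/yr.
τ = M / F = 2099 / 4720 = 0.4447 yr.

0.44 yr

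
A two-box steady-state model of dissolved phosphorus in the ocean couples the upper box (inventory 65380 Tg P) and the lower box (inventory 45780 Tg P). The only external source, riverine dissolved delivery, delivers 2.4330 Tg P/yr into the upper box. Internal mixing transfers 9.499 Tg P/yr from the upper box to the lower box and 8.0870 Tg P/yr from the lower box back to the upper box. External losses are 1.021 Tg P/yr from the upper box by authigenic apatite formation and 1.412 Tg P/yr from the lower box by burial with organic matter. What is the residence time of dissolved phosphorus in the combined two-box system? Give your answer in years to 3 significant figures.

For the system as a whole, the A↔B exchange is internal and contributes nothing to the throughput; only the external sinks remove mass.
M_total = 65380 + 45780 = 111160 Tg P.
ΣF_external_out = 1.021 + 1.412 = 2.4330 Tg P/yr.
τ = M_total / ΣF_ext = 111160 / 2.4330 = 45690 yr.

45700 yr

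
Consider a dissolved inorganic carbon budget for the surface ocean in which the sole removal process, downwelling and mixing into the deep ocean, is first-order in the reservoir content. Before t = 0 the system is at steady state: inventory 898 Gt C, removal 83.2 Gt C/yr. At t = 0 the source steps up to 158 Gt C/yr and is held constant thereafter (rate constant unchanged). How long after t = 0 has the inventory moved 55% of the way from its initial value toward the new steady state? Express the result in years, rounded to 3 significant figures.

8.62 yr

τ = M₀/F₀ = 898/83.2 = 10.79 yr.
The remaining gap fraction is e^(−t/τ); 55% covered ⇒ e^(−t/τ) = 0.450.
t = −τ ln(0.450) = 10.79 × 0.7985 = 8.619 yr.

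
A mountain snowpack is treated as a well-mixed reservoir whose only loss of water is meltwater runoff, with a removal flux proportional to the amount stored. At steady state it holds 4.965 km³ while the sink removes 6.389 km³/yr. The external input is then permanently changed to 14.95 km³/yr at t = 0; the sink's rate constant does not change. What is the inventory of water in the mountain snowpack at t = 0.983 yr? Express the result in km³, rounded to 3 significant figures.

Residence time τ = M₀/F₀ = 0.7771 yr. The eventual steady state is M_∞ = M₀·(F₁/F₀) = 4.965 × 14.95/6.389 = 11.618 km³.
The anomaly ΔM(t) = M(t) − M_∞ decays as ΔM₀·e^(−t/τ) with ΔM₀ = 4.965 − 11.618 = −6.653 km³.
At t = 0.983 yr, e^(−t/τ) = e^(−1.265) = 0.2823, so ΔM = −1.878 km³ and M = 11.618 − 1.878 = 9.7401 km³.

9.74 km³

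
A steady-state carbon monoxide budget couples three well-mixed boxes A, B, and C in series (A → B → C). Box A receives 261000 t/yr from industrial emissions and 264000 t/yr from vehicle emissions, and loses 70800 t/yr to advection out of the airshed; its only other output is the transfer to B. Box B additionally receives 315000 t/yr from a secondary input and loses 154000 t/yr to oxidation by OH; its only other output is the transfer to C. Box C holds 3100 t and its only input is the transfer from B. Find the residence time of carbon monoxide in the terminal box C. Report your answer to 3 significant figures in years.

Box A: F(A→B) = (261000 + 264000) − 70800 = 454200 t/yr.
Box B: F(B→C) = (454200 + 315000) − 154000 = 615200 t/yr.
Box C throughput = its input = 615200 t/yr; τ = 3100 / 615200 = 0.005039 yr.

0.00504 yr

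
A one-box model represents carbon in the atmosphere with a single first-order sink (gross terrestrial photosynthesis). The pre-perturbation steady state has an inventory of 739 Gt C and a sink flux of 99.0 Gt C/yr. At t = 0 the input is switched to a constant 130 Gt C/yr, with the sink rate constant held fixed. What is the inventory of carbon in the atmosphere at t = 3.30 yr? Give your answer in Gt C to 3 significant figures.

The sink rate constant is k = F₀/M₀ = 99.0/739 = 0.1340 yr⁻¹.
Solving dM/dt = F₁ − kM with M(0) = M₀ gives M(t) = F₁/k + (M₀ − F₁/k)·e^(−kt).
F₁/k = 130/0.1340 = 970.40 Gt C; kt = 0.1340 × 3.30 = 0.4421, e^(−kt) = 0.6427.
M(3.30) = 970.40 + (739 − 970.40) × 0.6427 = 970.40 − 148.7 = 821.68 Gt C.

822 Gt C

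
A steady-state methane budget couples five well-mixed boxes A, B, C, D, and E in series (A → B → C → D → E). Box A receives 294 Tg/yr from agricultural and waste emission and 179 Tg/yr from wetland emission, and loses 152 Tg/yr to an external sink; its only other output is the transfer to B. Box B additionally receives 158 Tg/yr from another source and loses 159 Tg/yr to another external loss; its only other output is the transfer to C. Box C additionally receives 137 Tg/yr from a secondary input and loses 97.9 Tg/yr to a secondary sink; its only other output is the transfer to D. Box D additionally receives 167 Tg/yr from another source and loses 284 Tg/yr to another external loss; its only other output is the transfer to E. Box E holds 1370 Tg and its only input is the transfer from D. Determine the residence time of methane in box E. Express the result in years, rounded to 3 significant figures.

5.66 yr

Box A: F(A→B) = (294 + 179) − 152 = 321.00 Tg/yr.
Box B: F(B→C) = (321.00 + 158) − 159 = 320.00 Tg/yr.
Box C: F(C→D) = (320.00 + 137) − 97.9 = 359.10 Tg/yr.
Box D: F(D→E) = (359.10 + 167) − 284 = 242.10 Tg/yr.
Box E throughput = its input = 242.10 Tg/yr; τ = 1370 / 242.10 = 5.659 yr.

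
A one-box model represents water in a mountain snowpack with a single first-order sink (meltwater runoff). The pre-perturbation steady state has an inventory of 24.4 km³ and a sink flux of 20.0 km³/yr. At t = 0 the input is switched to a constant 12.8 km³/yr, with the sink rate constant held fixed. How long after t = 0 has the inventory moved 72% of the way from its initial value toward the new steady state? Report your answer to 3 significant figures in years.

τ = M₀/F₀ = 24.4/20.0 = 1.220 yr.
The remaining gap fraction is e^(−t/τ); 72% covered ⇒ e^(−t/τ) = 0.280.
t = −τ ln(0.280) = 1.220 × 1.273 = 1.553 yr.

1.55 yr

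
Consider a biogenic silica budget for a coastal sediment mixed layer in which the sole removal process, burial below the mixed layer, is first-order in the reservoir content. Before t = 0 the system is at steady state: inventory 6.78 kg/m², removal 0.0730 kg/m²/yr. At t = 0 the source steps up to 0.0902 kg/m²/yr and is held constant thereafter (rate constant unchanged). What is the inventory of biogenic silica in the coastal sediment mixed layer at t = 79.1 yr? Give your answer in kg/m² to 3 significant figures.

7.70 kg/m²

Residence time τ = M₀/F₀ = 92.88 yr. The eventual steady state is M_∞ = M₀·(F₁/F₀) = 6.78 × 0.0902/0.0730 = 8.3775 kg/m².
The anomaly ΔM(t) = M(t) − M_∞ decays as ΔM₀·e^(−t/τ) with ΔM₀ = 6.78 − 8.3775 = −1.597 kg/m².
At t = 79.1 yr, e^(−t/τ) = e^(−0.8517) = 0.4267, so ΔM = −0.6816 kg/m² and M = 8.3775 − 0.6816 = 7.6958 kg/m².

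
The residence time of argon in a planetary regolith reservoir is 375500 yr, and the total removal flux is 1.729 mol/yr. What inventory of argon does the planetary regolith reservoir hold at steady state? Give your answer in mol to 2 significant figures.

650000 mol

τ = M/F ⇒ M = τ × F = 375500 × 1.729 = 649200 mol.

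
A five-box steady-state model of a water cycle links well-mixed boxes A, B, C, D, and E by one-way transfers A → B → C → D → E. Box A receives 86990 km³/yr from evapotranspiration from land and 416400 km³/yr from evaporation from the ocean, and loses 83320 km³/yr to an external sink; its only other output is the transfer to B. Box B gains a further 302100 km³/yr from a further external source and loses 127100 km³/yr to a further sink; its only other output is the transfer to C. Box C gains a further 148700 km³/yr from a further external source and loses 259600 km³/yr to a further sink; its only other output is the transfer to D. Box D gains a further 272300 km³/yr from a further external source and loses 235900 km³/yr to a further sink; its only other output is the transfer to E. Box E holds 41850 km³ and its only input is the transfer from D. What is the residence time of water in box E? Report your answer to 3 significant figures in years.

Box A: F(A→B) = (86990 + 416400) − 83320 = 420070 km³/yr.
Box B: F(B→C) = (420070 + 302100) − 127100 = 595070 km³/yr.
Box C: F(C→D) = (595070 + 148700) − 259600 = 484170 km³/yr.
Box D: F(D→E) = (484170 + 272300) − 235900 = 520570 km³/yr.
Box E throughput = its input = 520570 km³/yr; τ = 41850 / 520570 = 0.08039 yr.

0.0804 yr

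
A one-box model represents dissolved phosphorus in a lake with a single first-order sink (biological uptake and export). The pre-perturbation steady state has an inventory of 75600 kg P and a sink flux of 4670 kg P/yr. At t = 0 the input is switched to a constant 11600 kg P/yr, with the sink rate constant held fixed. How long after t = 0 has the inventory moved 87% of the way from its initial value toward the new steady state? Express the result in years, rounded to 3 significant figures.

τ = M₀/F₀ = 75600/4670 = 16.19 yr.
The remaining gap fraction is e^(−t/τ); 87% covered ⇒ e^(−t/τ) = 0.130.
t = −τ ln(0.130) = 16.19 × 2.040 = 33.03 yr.

33.0 yr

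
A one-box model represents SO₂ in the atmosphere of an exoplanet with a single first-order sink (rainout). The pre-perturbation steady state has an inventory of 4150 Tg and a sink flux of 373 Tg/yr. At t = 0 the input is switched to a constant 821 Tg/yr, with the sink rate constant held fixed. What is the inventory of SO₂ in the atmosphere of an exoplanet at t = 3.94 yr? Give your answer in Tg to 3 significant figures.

τ = M₀/F₀ = 4150/373 = 11.13 yr; rate constant k = 1/τ.
New steady state M_∞ = F₁/k = F₁·τ = 821 × 11.13 = 9134.5 Tg.
M(t) = M_∞ + (M₀ − M_∞)·e^(−t/τ); t/τ = 3.94/11.13 = 0.3541, so e^(−t/τ) = 0.7018.
M(t) = 9134.5 − 4984 × 0.7018 = 5636.4 Tg.

5640 Tg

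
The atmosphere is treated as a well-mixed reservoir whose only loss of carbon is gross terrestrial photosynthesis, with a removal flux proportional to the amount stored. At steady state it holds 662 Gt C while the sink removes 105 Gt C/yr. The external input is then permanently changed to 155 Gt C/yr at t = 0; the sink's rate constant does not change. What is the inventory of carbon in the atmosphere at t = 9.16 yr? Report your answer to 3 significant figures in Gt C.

904 Gt C

The sink rate constant is k = F₀/M₀ = 105/662 = 0.1586 yr⁻¹.
Solving dM/dt = F₁ − kM with M(0) = M₀ gives M(t) = F₁/k + (M₀ − F₁/k)·e^(−kt).
F₁/k = 155/0.1586 = 977.24 Gt C; kt = 0.1586 × 9.16 = 1.453, e^(−kt) = 0.2339.
M(9.16) = 977.24 + (662 − 977.24) × 0.2339 = 977.24 − 73.73 = 903.50 Gt C.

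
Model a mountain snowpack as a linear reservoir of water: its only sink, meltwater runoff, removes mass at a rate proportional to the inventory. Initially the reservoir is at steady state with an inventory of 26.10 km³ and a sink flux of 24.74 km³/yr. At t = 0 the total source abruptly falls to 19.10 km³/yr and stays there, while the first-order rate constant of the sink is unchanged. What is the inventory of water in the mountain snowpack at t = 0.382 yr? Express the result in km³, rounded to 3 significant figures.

24.3 km³

τ = M₀/F₀ = 26.10/24.74 = 1.055 yr; rate constant k = 1/τ.
New steady state M_∞ = F₁/k = F₁·τ = 19.10 × 1.055 = 20.150 km³.
M(t) = M_∞ + (M₀ − M_∞)·e^(−t/τ); t/τ = 0.382/1.055 = 0.3621, so e^(−t/τ) = 0.6962.
M(t) = 20.150 + 5.950 × 0.6962 = 24.292 km³.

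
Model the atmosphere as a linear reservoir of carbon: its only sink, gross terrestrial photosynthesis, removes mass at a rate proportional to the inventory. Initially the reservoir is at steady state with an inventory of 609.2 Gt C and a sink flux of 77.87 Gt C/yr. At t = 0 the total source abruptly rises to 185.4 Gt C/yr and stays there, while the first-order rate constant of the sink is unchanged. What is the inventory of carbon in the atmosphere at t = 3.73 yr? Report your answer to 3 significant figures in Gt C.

928 Gt C

The sink rate constant is k = F₀/M₀ = 77.87/609.2 = 0.1278 yr⁻¹.
Solving dM/dt = F₁ − kM with M(0) = M₀ gives M(t) = F₁/k + (M₀ − F₁/k)·e^(−kt).
F₁/k = 185.4/0.1278 = 1450.4 Gt C; kt = 0.1278 × 3.73 = 0.4768, e^(−kt) = 0.6208.
M(3.73) = 1450.4 + (609.2 − 1450.4) × 0.6208 = 1450.4 − 522.2 = 928.22 Gt C.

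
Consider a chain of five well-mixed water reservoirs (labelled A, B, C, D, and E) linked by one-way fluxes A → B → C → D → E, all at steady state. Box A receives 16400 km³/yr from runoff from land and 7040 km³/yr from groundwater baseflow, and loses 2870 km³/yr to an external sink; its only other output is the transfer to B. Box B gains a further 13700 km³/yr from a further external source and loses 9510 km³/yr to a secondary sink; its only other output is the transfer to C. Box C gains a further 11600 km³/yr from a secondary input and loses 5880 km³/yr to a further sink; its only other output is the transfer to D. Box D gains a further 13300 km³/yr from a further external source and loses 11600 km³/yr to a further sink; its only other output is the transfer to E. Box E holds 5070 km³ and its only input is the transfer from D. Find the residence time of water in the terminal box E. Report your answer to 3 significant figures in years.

Box A: F(A→B) = (16400 + 7040) − 2870 = 20570 km³/yr.
Box B: F(B→C) = (20570 + 13700) − 9510 = 24760 km³/yr.
Box C: F(C→D) = (24760 + 11600) − 5880 = 30480 km³/yr.
Box D: F(D→E) = (30480 + 13300) − 11600 = 32180 km³/yr.
Box E throughput = its input = 32180 km³/yr; τ = 5070 / 32180 = 0.1576 yr.

0.158 yr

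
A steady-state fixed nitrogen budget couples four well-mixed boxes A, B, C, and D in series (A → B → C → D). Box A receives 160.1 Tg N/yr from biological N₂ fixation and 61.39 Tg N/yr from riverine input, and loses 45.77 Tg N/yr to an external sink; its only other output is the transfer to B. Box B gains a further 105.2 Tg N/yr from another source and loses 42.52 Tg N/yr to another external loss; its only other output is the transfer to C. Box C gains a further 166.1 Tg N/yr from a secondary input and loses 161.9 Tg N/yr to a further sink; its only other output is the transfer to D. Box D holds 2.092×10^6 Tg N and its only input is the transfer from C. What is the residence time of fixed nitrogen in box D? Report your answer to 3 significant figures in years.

8620 yr

Box A: F(A→B) = (160.1 + 61.39) − 45.77 = 175.72 Tg N/yr.
Box B: F(B→C) = (175.72 + 105.2) − 42.52 = 238.40 Tg N/yr.
Box C: F(C→D) = (238.40 + 166.1) − 161.9 = 242.60 Tg N/yr.
Box D throughput = its input = 242.60 Tg N/yr; τ = 2.092×10^6 / 242.60 = 8623 yr.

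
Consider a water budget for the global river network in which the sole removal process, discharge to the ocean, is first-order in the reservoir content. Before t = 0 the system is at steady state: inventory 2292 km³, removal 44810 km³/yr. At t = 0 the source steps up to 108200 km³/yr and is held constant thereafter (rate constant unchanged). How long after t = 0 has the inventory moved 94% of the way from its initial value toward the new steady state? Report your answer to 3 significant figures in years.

0.144 yr

τ = M₀/F₀ = 2292/44810 = 0.05115 yr.
The remaining gap fraction is e^(−t/τ); 94% covered ⇒ e^(−t/τ) = 0.0600.
t = −τ ln(0.0600) = 0.05115 × 2.813 = 0.1439 yr.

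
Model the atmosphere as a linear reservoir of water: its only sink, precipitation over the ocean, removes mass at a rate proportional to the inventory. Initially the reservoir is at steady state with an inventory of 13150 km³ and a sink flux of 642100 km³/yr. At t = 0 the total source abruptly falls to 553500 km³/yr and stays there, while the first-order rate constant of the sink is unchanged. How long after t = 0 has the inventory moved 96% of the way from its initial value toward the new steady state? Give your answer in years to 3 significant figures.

0.0659 yr

τ = M₀/F₀ = 13150/642100 = 0.02048 yr.
The remaining gap fraction is e^(−t/τ); 96% covered ⇒ e^(−t/τ) = 0.0400.
t = −τ ln(0.0400) = 0.02048 × 3.219 = 0.06592 yr.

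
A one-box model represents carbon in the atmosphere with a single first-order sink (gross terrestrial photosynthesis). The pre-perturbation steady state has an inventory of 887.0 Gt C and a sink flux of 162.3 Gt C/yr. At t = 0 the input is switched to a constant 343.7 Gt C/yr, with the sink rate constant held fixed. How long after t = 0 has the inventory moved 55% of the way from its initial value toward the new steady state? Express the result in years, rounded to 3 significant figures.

4.36 yr

τ = M₀/F₀ = 887.0/162.3 = 5.465 yr.
The remaining gap fraction is e^(−t/τ); 55% covered ⇒ e^(−t/τ) = 0.450.
t = −τ ln(0.450) = 5.465 × 0.7985 = 4.364 yr.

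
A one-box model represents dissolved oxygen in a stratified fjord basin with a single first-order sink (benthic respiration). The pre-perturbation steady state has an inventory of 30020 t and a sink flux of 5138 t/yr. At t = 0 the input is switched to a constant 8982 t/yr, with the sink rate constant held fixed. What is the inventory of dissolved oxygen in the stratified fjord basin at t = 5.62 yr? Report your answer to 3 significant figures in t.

43900 t

The sink rate constant is k = F₀/M₀ = 5138/30020 = 0.1712 yr⁻¹.
Solving dM/dt = F₁ − kM with M(0) = M₀ gives M(t) = F₁/k + (M₀ − F₁/k)·e^(−kt).
F₁/k = 8982/0.1712 = 52479 t; kt = 0.1712 × 5.62 = 0.9619, e^(−kt) = 0.3822.
M(5.62) = 52479 + (30020 − 52479) × 0.3822 = 52479 − 8583 = 43896 t.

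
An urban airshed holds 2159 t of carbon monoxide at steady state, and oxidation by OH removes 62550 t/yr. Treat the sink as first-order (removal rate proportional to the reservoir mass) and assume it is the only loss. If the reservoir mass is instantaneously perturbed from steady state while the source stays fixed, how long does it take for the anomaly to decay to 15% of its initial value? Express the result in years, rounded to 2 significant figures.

0.065 yr

For a linear reservoir the anomaly decays as exp(−t/τ) with τ = M/F = 2159/62550 = 0.03452 yr.
exp(−t/τ) = 0.15 ⇒ t = −τ ln(0.15) = 0.03452 × 1.897 = 0.06548 yr.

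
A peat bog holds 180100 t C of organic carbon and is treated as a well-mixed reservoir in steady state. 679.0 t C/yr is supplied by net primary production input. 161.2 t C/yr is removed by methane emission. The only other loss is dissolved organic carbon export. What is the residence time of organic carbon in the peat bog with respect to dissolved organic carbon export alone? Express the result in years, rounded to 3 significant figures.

348 yr

At steady state ΣF_in = ΣF_out.
ΣF_in = 679.00 t C/yr.
Dissolved organic carbon export flux = ΣF_in − (161.2) = 679.00 − 161.2 = 517.8 t C/yr.
τ = M / F = 180100 / 517.8 = 347.8 yr.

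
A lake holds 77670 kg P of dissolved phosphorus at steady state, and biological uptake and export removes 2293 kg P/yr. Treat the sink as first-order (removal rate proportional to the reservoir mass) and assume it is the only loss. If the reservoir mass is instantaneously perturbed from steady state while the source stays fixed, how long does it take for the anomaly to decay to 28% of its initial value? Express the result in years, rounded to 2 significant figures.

For a linear reservoir the anomaly decays as exp(−t/τ) with τ = M/F = 77670/2293 = 33.87 yr.
exp(−t/τ) = 0.28 ⇒ t = −τ ln(0.28) = 33.87 × 1.273 = 43.12 yr.

43 yr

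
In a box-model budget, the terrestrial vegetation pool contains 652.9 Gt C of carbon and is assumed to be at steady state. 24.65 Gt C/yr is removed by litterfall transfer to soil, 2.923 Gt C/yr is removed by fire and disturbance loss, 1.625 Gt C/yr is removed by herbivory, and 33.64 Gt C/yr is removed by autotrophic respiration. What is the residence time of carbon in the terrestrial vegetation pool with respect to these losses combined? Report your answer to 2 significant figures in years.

Total removal = 24.65 + 2.923 + 1.625 + 33.64 = 62.838 Gt C/yr.
τ = M / ΣF_out = 652.9 / 62.838 = 10.39 yr.

10 yr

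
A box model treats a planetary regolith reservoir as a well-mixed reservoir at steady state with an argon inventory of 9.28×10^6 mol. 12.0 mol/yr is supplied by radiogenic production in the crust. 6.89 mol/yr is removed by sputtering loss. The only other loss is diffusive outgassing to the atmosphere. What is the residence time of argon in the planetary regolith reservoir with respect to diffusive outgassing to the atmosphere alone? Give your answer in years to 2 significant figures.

At steady state ΣF_in = ΣF_out.
ΣF_in = 12.000 mol/yr.
Diffusive outgassing to the atmosphere flux = ΣF_in − (6.89) = 12.000 − 6.890 = 5.110 mol/yr.
τ = M / F = 9.28×10^6 / 5.110 = 1.816×10^6 yr.

1.8×10^6 yr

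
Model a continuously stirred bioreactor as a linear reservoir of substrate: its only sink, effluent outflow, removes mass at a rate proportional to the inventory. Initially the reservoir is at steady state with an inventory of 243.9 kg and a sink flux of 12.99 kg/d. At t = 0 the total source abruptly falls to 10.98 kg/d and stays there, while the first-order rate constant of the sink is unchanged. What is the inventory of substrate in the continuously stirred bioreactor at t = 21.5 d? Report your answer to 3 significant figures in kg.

218 kg

τ = M₀/F₀ = 243.9/12.99 = 18.78 d; rate constant k = 1/τ.
New steady state M_∞ = F₁/k = F₁·τ = 10.98 × 18.78 = 206.16 kg.
M(t) = M_∞ + (M₀ − M_∞)·e^(−t/τ); t/τ = 21.5/18.78 = 1.145, so e^(−t/τ) = 0.3182.
M(t) = 206.16 + 37.74 × 0.3182 = 218.17 kg.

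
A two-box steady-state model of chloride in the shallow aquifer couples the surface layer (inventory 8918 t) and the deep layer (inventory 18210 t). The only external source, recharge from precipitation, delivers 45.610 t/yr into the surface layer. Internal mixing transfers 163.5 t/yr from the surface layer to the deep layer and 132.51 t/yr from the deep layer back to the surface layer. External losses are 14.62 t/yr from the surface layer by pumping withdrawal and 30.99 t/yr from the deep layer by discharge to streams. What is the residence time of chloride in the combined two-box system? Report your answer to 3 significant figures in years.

Treat the two boxes together as one reservoir: the mixing fluxes between them are internal recycling, so τ = ΣM / Σ(external losses).
M_total = 8918 + 18210 = 27128 t.
ΣF_external_out = 14.62 + 30.99 = 45.610 t/yr.
τ = M_total / ΣF_ext = 27128 / 45.610 = 594.8 yr.

595 yr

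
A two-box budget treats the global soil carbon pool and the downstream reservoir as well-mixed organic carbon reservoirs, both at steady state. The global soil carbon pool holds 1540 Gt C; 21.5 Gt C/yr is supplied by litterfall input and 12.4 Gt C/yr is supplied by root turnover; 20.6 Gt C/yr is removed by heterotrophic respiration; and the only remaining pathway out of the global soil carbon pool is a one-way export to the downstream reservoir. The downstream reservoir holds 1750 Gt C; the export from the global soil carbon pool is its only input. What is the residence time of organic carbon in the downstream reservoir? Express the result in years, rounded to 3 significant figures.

Balance the global soil carbon pool: ΣF_in = 21.5 + 12.4 = 33.900 Gt C/yr.
Export to the downstream reservoir = ΣF_in − (20.6) = 13.300 Gt C/yr.
At steady state the output of the downstream reservoir equals its input, 13.300 Gt C/yr.
τ = M / F = 1750 / 13.300 = 131.6 yr.

132 yr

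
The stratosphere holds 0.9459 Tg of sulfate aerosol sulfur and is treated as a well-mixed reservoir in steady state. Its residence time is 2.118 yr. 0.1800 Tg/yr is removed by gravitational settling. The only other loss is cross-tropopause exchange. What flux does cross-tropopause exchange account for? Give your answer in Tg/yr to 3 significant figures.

Total removal F = M/τ = 0.9459 / 2.118 = 0.4466 Tg/yr.
Cross-tropopause exchange = F − (0.1800) = 0.4466 − 0.1800 = 0.2666 Tg/yr.

0.267 Tg/yr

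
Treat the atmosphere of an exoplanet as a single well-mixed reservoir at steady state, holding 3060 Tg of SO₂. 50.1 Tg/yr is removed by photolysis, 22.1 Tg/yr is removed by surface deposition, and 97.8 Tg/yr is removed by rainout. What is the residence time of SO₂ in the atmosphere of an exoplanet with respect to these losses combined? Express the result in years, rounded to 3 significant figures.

18.0 yr

Total removal = 50.10 + 22.10 + 97.80 = 170.00 Tg/yr.
τ = M / ΣF_out = 3060 / 170.00 = 18.00 yr.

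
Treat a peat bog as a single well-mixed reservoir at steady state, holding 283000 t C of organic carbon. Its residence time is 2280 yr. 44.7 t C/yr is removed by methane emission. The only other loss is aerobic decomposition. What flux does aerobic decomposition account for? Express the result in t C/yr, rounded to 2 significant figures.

Total removal F = M/τ = 283000 / 2280 = 124.1 t C/yr.
Aerobic decomposition = F − (44.7) = 124.1 − 44.70 = 79.42 t C/yr.

79 t C/yr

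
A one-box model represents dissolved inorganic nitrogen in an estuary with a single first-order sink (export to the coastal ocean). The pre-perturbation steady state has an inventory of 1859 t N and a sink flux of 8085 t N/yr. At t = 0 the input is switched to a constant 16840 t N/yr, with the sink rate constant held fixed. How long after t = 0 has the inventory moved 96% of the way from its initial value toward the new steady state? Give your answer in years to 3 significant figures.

0.740 yr

τ = M₀/F₀ = 1859/8085 = 0.2299 yr.
The remaining gap fraction is e^(−t/τ); 96% covered ⇒ e^(−t/τ) = 0.0400.
t = −τ ln(0.0400) = 0.2299 × 3.219 = 0.7401 yr.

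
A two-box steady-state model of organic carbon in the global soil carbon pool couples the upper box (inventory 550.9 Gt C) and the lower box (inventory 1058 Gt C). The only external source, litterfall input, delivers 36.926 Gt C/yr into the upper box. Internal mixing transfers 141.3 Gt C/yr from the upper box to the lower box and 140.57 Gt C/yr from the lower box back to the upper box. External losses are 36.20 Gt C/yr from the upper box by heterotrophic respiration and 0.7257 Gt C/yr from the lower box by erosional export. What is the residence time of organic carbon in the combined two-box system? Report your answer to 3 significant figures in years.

Treat the two boxes together as one reservoir: the mixing fluxes between them are internal recycling, so τ = ΣM / Σ(external losses).
M_total = 550.9 + 1058 = 1608.9 Gt C.
ΣF_external_out = 36.20 + 0.7257 = 36.926 Gt C/yr.
τ = M_total / ΣF_ext = 1608.9 / 36.926 = 43.57 yr.

43.6 yr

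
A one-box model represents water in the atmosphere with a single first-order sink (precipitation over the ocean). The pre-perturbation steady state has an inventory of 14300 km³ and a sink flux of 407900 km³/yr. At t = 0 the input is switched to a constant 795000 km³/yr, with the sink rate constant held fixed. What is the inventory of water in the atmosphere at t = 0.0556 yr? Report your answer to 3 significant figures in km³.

25100 km³

Residence time τ = M₀/F₀ = 0.03506 yr. The eventual steady state is M_∞ = M₀·(F₁/F₀) = 14300 × 795000/407900 = 27871 km³.
The anomaly ΔM(t) = M(t) − M_∞ decays as ΔM₀·e^(−t/τ) with ΔM₀ = 14300 − 27871 = −13570 km³.
At t = 0.0556 yr, e^(−t/τ) = e^(−1.586) = 0.2048, so ΔM = −2779 km³ and M = 27871 − 2779 = 25092 km³.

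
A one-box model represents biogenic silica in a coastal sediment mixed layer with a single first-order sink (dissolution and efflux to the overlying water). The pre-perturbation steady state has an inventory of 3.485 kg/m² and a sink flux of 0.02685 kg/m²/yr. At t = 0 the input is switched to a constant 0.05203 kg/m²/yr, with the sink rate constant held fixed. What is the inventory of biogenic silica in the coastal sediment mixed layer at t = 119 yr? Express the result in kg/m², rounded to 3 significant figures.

5.45 kg/m²

τ = M₀/F₀ = 3.485/0.02685 = 129.8 yr; rate constant k = 1/τ.
New steady state M_∞ = F₁/k = F₁·τ = 0.05203 × 129.8 = 6.7532 kg/m².
M(t) = M_∞ + (M₀ − M_∞)·e^(−t/τ); t/τ = 119/129.8 = 0.9168, so e^(−t/τ) = 0.3998.
M(t) = 6.7532 − 3.268 × 0.3998 = 5.4466 kg/m².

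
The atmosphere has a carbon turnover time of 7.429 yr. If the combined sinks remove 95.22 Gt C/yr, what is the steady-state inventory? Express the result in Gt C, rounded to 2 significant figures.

τ = M/F ⇒ M = τ × F = 7.429 × 95.22 = 707.4 Gt C.

710 Gt C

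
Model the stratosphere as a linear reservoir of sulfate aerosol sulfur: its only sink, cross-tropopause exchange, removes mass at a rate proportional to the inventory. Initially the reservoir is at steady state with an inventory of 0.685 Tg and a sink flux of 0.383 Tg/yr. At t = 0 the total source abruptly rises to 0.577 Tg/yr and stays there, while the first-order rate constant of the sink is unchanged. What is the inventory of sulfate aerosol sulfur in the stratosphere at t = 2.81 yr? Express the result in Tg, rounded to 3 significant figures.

τ = M₀/F₀ = 0.685/0.383 = 1.789 yr; rate constant k = 1/τ.
New steady state M_∞ = F₁/k = F₁·τ = 0.577 × 1.789 = 1.0320 Tg.
M(t) = M_∞ + (M₀ − M_∞)·e^(−t/τ); t/τ = 2.81/1.789 = 1.571, so e^(−t/τ) = 0.2078.
M(t) = 1.0320 − 0.3470 × 0.2078 = 0.95987 Tg.

0.960 Tg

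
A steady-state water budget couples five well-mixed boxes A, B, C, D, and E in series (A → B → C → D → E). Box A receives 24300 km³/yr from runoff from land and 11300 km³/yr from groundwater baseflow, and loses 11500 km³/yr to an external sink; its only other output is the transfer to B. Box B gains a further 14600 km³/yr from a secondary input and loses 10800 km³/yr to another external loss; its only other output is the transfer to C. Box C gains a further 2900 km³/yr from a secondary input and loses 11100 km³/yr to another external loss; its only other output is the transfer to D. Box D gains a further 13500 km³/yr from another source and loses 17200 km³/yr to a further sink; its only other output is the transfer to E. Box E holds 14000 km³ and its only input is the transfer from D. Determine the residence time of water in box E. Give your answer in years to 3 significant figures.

Box A: F(A→B) = (24300 + 11300) − 11500 = 24100 km³/yr.
Box B: F(B→C) = (24100 + 14600) − 10800 = 27900 km³/yr.
Box C: F(C→D) = (27900 + 2900) − 11100 = 19700 km³/yr.
Box D: F(D→E) = (19700 + 13500) − 17200 = 16000 km³/yr.
Box E throughput = its input = 16000 km³/yr; τ = 14000 / 16000 = 0.8750 yr.

0.875 yr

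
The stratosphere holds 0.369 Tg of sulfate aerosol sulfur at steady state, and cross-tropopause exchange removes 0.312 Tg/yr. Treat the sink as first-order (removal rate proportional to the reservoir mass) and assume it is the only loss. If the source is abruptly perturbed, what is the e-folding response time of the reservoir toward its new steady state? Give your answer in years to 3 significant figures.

1.18 yr

For a linear reservoir the response time equals the residence time τ = M/F.
τ = 0.369 / 0.312 = 1.183 yr.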